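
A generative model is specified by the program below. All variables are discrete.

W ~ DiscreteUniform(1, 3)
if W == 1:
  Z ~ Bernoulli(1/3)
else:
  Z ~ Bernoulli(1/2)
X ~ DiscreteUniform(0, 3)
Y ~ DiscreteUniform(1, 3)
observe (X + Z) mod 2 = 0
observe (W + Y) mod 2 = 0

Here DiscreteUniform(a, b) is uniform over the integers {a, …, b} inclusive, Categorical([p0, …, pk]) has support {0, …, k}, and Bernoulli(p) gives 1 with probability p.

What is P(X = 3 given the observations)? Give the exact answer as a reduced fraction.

P(X = 3 | obs) = 13/60

Enumerate traces; 20 have nonzero weight after conditioning:
  (W=1, Z=0, X=0, Y=1) weight 1/54
  (W=1, Z=0, X=0, Y=3) weight 1/54
  (W=1, Z=0, X=2, Y=1) weight 1/54
  (W=1, Z=0, X=2, Y=3) weight 1/54
  (W=1, Z=1, X=1, Y=1) weight 1/108
  (W=1, Z=1, X=1, Y=3) weight 1/108
  (W=1, Z=1, X=3, Y=1) weight 1/108
  (W=1, Z=1, X=3, Y=3) weight 1/108
  … 12 more
Group by X:
  weight(X=0) = 17/216
  weight(X=1) = 13/216
  weight(X=2) = 17/216
  weight(X=3) = 13/216
Total weight = 17/216 + 13/216 + 17/216 + 13/216 = 5/18
P(X=0 | obs) = 17/216 / 5/18 = 17/60
P(X=1 | obs) = 13/216 / 5/18 = 13/60
P(X=2 | obs) = 17/216 / 5/18 = 17/60
P(X=3 | obs) = 13/216 / 5/18 = 13/60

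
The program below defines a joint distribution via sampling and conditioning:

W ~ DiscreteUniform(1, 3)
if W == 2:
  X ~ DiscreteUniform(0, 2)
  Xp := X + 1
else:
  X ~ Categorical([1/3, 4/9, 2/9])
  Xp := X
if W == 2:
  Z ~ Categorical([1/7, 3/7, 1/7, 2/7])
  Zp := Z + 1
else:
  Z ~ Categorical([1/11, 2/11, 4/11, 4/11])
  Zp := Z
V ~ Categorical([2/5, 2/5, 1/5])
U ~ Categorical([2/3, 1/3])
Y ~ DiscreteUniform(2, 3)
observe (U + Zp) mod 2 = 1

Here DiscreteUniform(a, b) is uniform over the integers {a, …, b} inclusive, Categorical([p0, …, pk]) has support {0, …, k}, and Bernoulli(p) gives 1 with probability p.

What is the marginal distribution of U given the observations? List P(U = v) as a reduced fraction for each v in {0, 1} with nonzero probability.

P(U=0) = 212/337, P(U=1) = 125/337

Enumerate traces; 216 have nonzero weight after conditioning:
  (W=1, X=0, Z=0, V=0, U=1, Y=2) weight 1/1485
  (W=1, X=0, Z=0, V=0, U=1, Y=3) weight 1/1485
  (W=1, X=0, Z=0, V=1, U=1, Y=2) weight 1/1485
  (W=1, X=0, Z=0, V=1, U=1, Y=3) weight 1/1485
  (W=1, X=0, Z=0, V=2, U=1, Y=2) weight 1/2970
  (W=1, X=0, Z=0, V=2, U=1, Y=3) weight 1/2970
  (W=1, X=0, Z=1, V=0, U=0, Y=2) weight 4/1485
  (W=1, X=0, Z=1, V=0, U=0, Y=3) weight 4/1485
  … 208 more
Group by U:
  weight(U=0) = 212/693
  weight(U=1) = 125/693
Total weight = 212/693 + 125/693 = 337/693
P(U=0 | obs) = 212/693 / 337/693 = 212/337
P(U=1 | obs) = 125/693 / 337/693 = 125/337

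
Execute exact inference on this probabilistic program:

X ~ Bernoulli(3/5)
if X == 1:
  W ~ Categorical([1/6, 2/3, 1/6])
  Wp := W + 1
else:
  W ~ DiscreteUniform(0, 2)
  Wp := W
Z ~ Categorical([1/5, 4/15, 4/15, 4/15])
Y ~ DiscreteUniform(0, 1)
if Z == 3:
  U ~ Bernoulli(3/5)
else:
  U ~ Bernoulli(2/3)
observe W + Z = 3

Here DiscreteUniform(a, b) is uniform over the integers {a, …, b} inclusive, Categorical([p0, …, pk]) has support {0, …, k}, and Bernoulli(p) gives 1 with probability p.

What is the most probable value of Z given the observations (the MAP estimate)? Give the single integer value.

argmax_v P(Z = v | obs) = 2

Enumerate traces; 24 have nonzero weight after conditioning:
  (X=0, W=0, Z=3, Y=0, U=0) weight 8/1125
  (X=0, W=0, Z=3, Y=0, U=1) weight 4/375
  (X=0, W=0, Z=3, Y=1, U=0) weight 8/1125
  (X=0, W=0, Z=3, Y=1, U=1) weight 4/375
  (X=0, W=1, Z=2, Y=0, U=0) weight 4/675
  (X=0, W=1, Z=2, Y=0, U=1) weight 8/675
  (X=0, W=1, Z=2, Y=1, U=0) weight 4/675
  (X=0, W=1, Z=2, Y=1, U=1) weight 8/675
  (X=0, W=2, Z=1, Y=0, U=0) weight 4/675
  … 15 more
Group by Z:
  weight(Z=1) = 14/225
  weight(Z=2) = 32/225
  weight(Z=3) = 14/225
Total weight = 14/225 + 32/225 + 14/225 = 4/15
P(Z=1 | obs) = 14/225 / 4/15 = 7/30
P(Z=2 | obs) = 32/225 / 4/15 = 8/15
P(Z=3 | obs) = 14/225 / 4/15 = 7/30
argmax = 2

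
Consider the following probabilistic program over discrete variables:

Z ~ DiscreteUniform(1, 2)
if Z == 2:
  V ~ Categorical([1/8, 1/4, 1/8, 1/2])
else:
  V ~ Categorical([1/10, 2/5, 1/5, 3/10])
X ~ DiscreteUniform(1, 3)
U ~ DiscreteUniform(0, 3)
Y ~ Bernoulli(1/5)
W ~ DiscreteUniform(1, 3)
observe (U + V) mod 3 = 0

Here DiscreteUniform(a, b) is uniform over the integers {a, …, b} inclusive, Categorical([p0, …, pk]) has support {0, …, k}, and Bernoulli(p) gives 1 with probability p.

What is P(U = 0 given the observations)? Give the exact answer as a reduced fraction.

P(U = 0 | obs) = 41/121

Enumerate traces; 216 have nonzero weight after conditioning:
  (Z=1, V=0, X=1, U=0, Y=0, W=1) weight 1/900
  (Z=1, V=0, X=1, U=0, Y=0, W=2) weight 1/900
  (Z=1, V=0, X=1, U=0, Y=0, W=3) weight 1/900
  (Z=1, V=0, X=1, U=0, Y=1, W=1) weight 1/3600
  (Z=1, V=0, X=1, U=0, Y=1, W=2) weight 1/3600
  (Z=1, V=0, X=1, U=0, Y=1, W=3) weight 1/3600
  (Z=1, V=0, X=1, U=3, Y=0, W=1) weight 1/900
  (Z=1, V=0, X=1, U=3, Y=0, W=2) weight 1/900
  (Z=1, V=1, X=1, U=2, Y=0, W=1) weight 1/225
  (Z=1, V=2, X=1, U=1, Y=0, W=1) weight 1/450
  … 206 more
Group by U:
  weight(U=0) = 41/320
  weight(U=1) = 13/320
  weight(U=2) = 13/160
  weight(U=3) = 41/320
Total weight = 41/320 + 13/320 + 13/160 + 41/320 = 121/320
P(U=0 | obs) = 41/320 / 121/320 = 41/121
P(U=1 | obs) = 13/320 / 121/320 = 13/121
P(U=2 | obs) = 13/160 / 121/320 = 26/121
P(U=3 | obs) = 41/320 / 121/320 = 41/121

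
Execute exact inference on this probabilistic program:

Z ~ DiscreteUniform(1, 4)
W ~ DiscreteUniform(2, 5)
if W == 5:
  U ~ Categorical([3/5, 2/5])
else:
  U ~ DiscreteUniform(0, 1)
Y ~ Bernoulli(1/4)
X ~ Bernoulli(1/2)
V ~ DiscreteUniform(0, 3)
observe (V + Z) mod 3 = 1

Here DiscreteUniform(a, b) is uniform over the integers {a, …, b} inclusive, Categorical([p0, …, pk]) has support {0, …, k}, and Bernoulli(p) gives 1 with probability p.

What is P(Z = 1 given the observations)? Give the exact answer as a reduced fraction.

P(Z = 1 | obs) = 1/3

Enumerate traces; 192 have nonzero weight after conditioning:
  (Z=1, W=2, U=0, Y=0, X=0, V=0) weight 3/1024
  (Z=1, W=2, U=0, Y=0, X=0, V=3) weight 3/1024
  (Z=1, W=2, U=0, Y=0, X=1, V=0) weight 3/1024
  (Z=1, W=2, U=0, Y=0, X=1, V=3) weight 3/1024
  (Z=1, W=2, U=0, Y=1, X=0, V=0) weight 1/1024
  (Z=1, W=2, U=0, Y=1, X=0, V=3) weight 1/1024
  (Z=1, W=2, U=0, Y=1, X=1, V=0) weight 1/1024
  (Z=1, W=2, U=0, Y=1, X=1, V=3) weight 1/1024
  (Z=2, W=2, U=0, Y=0, X=0, V=2) weight 3/1024
  (Z=3, W=2, U=0, Y=0, X=0, V=1) weight 3/1024
  … 182 more
Group by Z:
  weight(Z=1) = 1/8
  weight(Z=2) = 1/16
  weight(Z=3) = 1/16
  weight(Z=4) = 1/8
Total weight = 1/8 + 1/16 + 1/16 + 1/8 = 3/8
P(Z=1 | obs) = 1/8 / 3/8 = 1/3
P(Z=2 | obs) = 1/16 / 3/8 = 1/6
P(Z=3 | obs) = 1/16 / 3/8 = 1/6
P(Z=4 | obs) = 1/8 / 3/8 = 1/3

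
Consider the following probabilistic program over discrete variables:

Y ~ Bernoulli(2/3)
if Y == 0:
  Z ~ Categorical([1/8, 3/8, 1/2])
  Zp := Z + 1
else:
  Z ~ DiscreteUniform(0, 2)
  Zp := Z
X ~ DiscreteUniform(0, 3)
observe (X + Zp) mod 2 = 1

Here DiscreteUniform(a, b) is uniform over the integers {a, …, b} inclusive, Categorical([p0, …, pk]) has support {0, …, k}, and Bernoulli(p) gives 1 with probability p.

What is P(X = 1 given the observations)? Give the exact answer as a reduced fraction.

P(X = 1 | obs) = 41/144

Enumerate traces; 12 have nonzero weight after conditioning:
  (Y=0, Z=0, X=0) weight 1/96
  (Y=0, Z=0, X=2) weight 1/96
  (Y=0, Z=1, X=1) weight 1/32
  (Y=0, Z=1, X=3) weight 1/32
  (Y=0, Z=2, X=0) weight 1/24
  (Y=0, Z=2, X=2) weight 1/24
  (Y=1, Z=0, X=1) weight 1/18
  (Y=1, Z=0, X=3) weight 1/18
  … 4 more
Group by X:
  weight(X=0) = 31/288
  weight(X=1) = 41/288
  weight(X=2) = 31/288
  weight(X=3) = 41/288
Total weight = 31/288 + 41/288 + 31/288 + 41/288 = 1/2
P(X=0 | obs) = 31/288 / 1/2 = 31/144
P(X=1 | obs) = 41/288 / 1/2 = 41/144
P(X=2 | obs) = 31/288 / 1/2 = 31/144
P(X=3 | obs) = 41/288 / 1/2 = 41/144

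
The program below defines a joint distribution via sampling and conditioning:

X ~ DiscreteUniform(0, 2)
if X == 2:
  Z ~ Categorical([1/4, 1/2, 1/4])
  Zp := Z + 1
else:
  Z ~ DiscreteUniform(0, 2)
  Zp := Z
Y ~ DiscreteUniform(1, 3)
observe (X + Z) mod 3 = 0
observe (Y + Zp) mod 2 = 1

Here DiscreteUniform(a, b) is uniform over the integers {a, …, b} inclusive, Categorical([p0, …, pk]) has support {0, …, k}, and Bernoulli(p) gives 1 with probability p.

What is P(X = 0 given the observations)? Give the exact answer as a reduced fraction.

Enumerate traces; 6 have nonzero weight after conditioning:
  (X=0, Z=0, Y=1) weight 1/27
  (X=0, Z=0, Y=3) weight 1/27
  (X=1, Z=2, Y=1) weight 1/27
  (X=1, Z=2, Y=3) weight 1/27
  (X=2, Z=1, Y=1) weight 1/18
  (X=2, Z=1, Y=3) weight 1/18
Group by X:
  weight(X=0) = 2/27
  weight(X=1) = 2/27
  weight(X=2) = 1/9
Total weight = 2/27 + 2/27 + 1/9 = 7/27
P(X=0 | obs) = 2/27 / 7/27 = 2/7
P(X=1 | obs) = 2/27 / 7/27 = 2/7
P(X=2 | obs) = 1/9 / 7/27 = 3/7

P(X = 0 | obs) = 2/7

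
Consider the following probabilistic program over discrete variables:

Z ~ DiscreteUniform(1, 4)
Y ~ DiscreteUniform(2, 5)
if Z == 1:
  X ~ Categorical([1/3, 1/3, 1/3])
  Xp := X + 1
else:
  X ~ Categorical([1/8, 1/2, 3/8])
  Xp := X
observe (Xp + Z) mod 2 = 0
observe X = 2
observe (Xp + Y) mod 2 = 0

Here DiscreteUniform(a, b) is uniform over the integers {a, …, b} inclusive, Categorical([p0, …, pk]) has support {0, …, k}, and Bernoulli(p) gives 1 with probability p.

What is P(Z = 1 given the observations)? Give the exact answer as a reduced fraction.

Enumerate traces; 6 have nonzero weight after conditioning:
  (Z=1, Y=3, X=2) weight 1/48
  (Z=1, Y=5, X=2) weight 1/48
  (Z=2, Y=2, X=2) weight 3/128
  (Z=2, Y=4, X=2) weight 3/128
  (Z=4, Y=2, X=2) weight 3/128
  (Z=4, Y=4, X=2) weight 3/128
Group by Z:
  weight(Z=1) = 1/24
  weight(Z=2) = 3/64
  weight(Z=4) = 3/64
Total weight = 1/24 + 3/64 + 3/64 = 13/96
P(Z=1 | obs) = 1/24 / 13/96 = 4/13
P(Z=2 | obs) = 3/64 / 13/96 = 9/26
P(Z=4 | obs) = 3/64 / 13/96 = 9/26

P(Z = 1 | obs) = 4/13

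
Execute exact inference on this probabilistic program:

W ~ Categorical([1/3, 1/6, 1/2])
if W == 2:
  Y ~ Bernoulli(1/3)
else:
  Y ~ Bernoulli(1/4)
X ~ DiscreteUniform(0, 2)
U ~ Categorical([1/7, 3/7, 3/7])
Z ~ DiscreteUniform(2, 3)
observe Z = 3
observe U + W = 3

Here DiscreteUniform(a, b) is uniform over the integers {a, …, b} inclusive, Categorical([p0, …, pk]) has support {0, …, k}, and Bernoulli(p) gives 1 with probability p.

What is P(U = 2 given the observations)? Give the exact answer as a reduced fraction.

P(U = 2 | obs) = 1/4

Enumerate traces; 12 have nonzero weight after conditioning:
  (W=1, Y=0, X=0, U=2, Z=3) weight 1/112
  (W=1, Y=0, X=1, U=2, Z=3) weight 1/112
  (W=1, Y=0, X=2, U=2, Z=3) weight 1/112
  (W=1, Y=1, X=0, U=2, Z=3) weight 1/336
  (W=1, Y=1, X=1, U=2, Z=3) weight 1/336
  (W=1, Y=1, X=2, U=2, Z=3) weight 1/336
  (W=2, Y=0, X=0, U=1, Z=3) weight 1/42
  (W=2, Y=0, X=1, U=1, Z=3) weight 1/42
  … 4 more
Group by U:
  weight(U=1) = 3/28
  weight(U=2) = 1/28
Total weight = 3/28 + 1/28 = 1/7
P(U=1 | obs) = 3/28 / 1/7 = 3/4
P(U=2 | obs) = 1/28 / 1/7 = 1/4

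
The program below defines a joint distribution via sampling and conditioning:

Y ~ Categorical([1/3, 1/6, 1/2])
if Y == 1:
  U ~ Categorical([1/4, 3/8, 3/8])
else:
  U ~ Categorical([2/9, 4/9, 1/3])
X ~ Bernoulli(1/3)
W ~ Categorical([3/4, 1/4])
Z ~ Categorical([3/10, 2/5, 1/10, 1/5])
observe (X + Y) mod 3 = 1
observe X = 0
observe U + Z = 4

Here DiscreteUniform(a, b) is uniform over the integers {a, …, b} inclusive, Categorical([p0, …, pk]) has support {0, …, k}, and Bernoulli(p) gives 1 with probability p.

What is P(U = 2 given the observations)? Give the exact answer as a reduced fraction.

P(U = 2 | obs) = 1/3

Enumerate traces; 4 have nonzero weight after conditioning:
  (Y=1, U=1, X=0, W=0, Z=3) weight 1/160
  (Y=1, U=1, X=0, W=1, Z=3) weight 1/480
  (Y=1, U=2, X=0, W=0, Z=2) weight 1/320
  (Y=1, U=2, X=0, W=1, Z=2) weight 1/960
Group by U:
  weight(U=1) = 1/120
  weight(U=2) = 1/240
Total weight = 1/120 + 1/240 = 1/80
P(U=1 | obs) = 1/120 / 1/80 = 2/3
P(U=2 | obs) = 1/240 / 1/80 = 1/3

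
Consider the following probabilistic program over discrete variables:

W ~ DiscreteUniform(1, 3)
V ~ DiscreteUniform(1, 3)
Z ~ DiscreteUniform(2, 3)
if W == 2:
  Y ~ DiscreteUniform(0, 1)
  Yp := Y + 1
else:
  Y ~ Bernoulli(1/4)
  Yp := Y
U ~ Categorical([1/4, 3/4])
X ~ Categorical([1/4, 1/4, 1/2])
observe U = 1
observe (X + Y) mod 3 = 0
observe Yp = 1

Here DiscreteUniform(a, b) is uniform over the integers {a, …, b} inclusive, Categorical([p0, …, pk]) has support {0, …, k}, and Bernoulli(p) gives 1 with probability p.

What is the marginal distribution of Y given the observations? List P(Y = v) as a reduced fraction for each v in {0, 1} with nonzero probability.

Enumerate traces; 18 have nonzero weight after conditioning:
  (W=1, V=1, Z=2, Y=1, U=1, X=2) weight 1/192
  (W=1, V=1, Z=3, Y=1, U=1, X=2) weight 1/192
  (W=1, V=2, Z=2, Y=1, U=1, X=2) weight 1/192
  (W=1, V=2, Z=3, Y=1, U=1, X=2) weight 1/192
  (W=1, V=3, Z=2, Y=1, U=1, X=2) weight 1/192
  (W=1, V=3, Z=3, Y=1, U=1, X=2) weight 1/192
  (W=2, V=1, Z=2, Y=0, U=1, X=0) weight 1/192
  (W=2, V=1, Z=3, Y=0, U=1, X=0) weight 1/192
  … 10 more
Group by Y:
  weight(Y=0) = 1/32
  weight(Y=1) = 1/16
Total weight = 1/32 + 1/16 = 3/32
P(Y=0 | obs) = 1/32 / 3/32 = 1/3
P(Y=1 | obs) = 1/16 / 3/32 = 2/3

P(Y=0) = 1/3, P(Y=1) = 2/3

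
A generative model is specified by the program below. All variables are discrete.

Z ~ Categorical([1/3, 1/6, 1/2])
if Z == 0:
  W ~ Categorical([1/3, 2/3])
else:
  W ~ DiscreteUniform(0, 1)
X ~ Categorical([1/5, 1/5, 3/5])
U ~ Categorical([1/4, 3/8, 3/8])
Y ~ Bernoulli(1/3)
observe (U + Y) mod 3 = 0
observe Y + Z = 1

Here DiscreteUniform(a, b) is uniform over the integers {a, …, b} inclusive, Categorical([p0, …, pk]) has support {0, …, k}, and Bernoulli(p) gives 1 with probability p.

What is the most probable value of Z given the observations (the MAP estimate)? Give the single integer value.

argmax_v P(Z = v | obs) = 0

Enumerate traces; 12 have nonzero weight after conditioning:
  (Z=0, W=0, X=0, U=2, Y=1) weight 1/360
  (Z=0, W=0, X=1, U=2, Y=1) weight 1/360
  (Z=0, W=0, X=2, U=2, Y=1) weight 1/120
  (Z=0, W=1, X=0, U=2, Y=1) weight 1/180
  (Z=0, W=1, X=1, U=2, Y=1) weight 1/180
  (Z=0, W=1, X=2, U=2, Y=1) weight 1/60
  (Z=1, W=0, X=0, U=0, Y=0) weight 1/360
  (Z=1, W=0, X=1, U=0, Y=0) weight 1/360
  … 4 more
Group by Z:
  weight(Z=0) = 1/24
  weight(Z=1) = 1/36
Total weight = 1/24 + 1/36 = 5/72
P(Z=0 | obs) = 1/24 / 5/72 = 3/5
P(Z=1 | obs) = 1/36 / 5/72 = 2/5
argmax = 0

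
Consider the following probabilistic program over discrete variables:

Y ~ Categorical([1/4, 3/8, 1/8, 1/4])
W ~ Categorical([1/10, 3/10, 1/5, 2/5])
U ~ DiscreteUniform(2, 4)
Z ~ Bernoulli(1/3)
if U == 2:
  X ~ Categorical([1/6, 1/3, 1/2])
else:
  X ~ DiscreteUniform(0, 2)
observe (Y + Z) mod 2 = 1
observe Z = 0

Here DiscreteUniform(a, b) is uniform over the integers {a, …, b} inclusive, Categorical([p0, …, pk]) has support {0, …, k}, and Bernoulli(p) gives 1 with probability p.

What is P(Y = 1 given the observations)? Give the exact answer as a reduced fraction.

Enumerate traces; 72 have nonzero weight after conditioning:
  (Y=1, W=0, U=2, Z=0, X=0) weight 1/720
  (Y=1, W=0, U=2, Z=0, X=1) weight 1/360
  (Y=1, W=0, U=2, Z=0, X=2) weight 1/240
  (Y=1, W=0, U=3, Z=0, X=0) weight 1/360
  (Y=1, W=0, U=3, Z=0, X=1) weight 1/360
  (Y=1, W=0, U=3, Z=0, X=2) weight 1/360
  (Y=1, W=0, U=4, Z=0, X=0) weight 1/360
  (Y=1, W=0, U=4, Z=0, X=1) weight 1/360
  (Y=3, W=0, U=2, Z=0, X=0) weight 1/1080
  … 63 more
Group by Y:
  weight(Y=1) = 1/4
  weight(Y=3) = 1/6
Total weight = 1/4 + 1/6 = 5/12
P(Y=1 | obs) = 1/4 / 5/12 = 3/5
P(Y=3 | obs) = 1/6 / 5/12 = 2/5

P(Y = 1 | obs) = 3/5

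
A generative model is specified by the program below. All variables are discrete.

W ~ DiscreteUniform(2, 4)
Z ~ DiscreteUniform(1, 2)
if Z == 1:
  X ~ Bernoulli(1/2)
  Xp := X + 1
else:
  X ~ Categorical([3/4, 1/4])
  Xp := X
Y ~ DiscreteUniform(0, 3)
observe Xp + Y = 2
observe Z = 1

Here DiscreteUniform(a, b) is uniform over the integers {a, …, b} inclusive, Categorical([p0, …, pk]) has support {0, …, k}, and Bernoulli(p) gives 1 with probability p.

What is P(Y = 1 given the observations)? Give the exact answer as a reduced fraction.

Enumerate traces; 6 have nonzero weight after conditioning:
  (W=2, Z=1, X=0, Y=1) weight 1/48
  (W=2, Z=1, X=1, Y=0) weight 1/48
  (W=3, Z=1, X=0, Y=1) weight 1/48
  (W=3, Z=1, X=1, Y=0) weight 1/48
  (W=4, Z=1, X=0, Y=1) weight 1/48
  (W=4, Z=1, X=1, Y=0) weight 1/48
Group by Y:
  weight(Y=0) = 1/16
  weight(Y=1) = 1/16
Total weight = 1/16 + 1/16 = 1/8
P(Y=0 | obs) = 1/16 / 1/8 = 1/2
P(Y=1 | obs) = 1/16 / 1/8 = 1/2

P(Y = 1 | obs) = 1/2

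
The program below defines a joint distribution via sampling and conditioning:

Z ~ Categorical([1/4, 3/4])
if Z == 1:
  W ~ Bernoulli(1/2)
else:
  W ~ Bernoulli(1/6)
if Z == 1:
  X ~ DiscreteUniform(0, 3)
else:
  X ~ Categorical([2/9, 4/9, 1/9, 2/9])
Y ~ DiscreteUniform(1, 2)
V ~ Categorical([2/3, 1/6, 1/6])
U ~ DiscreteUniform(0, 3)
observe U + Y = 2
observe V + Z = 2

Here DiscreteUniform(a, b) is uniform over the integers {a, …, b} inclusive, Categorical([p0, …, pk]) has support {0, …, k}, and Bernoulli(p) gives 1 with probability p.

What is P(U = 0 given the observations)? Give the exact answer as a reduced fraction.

Enumerate traces; 32 have nonzero weight after conditioning:
  (Z=0, W=0, X=0, Y=1, V=2, U=1) weight 5/5184
  (Z=0, W=0, X=0, Y=2, V=2, U=0) weight 5/5184
  (Z=0, W=0, X=1, Y=1, V=2, U=1) weight 5/2592
  (Z=0, W=0, X=1, Y=2, V=2, U=0) weight 5/2592
  (Z=0, W=0, X=2, Y=1, V=2, U=1) weight 5/10368
  (Z=0, W=0, X=2, Y=2, V=2, U=0) weight 5/10368
  (Z=0, W=0, X=3, Y=1, V=2, U=1) weight 5/5184
  (Z=0, W=0, X=3, Y=2, V=2, U=0) weight 5/5184
  … 24 more
Group by U:
  weight(U=0) = 1/48
  weight(U=1) = 1/48
Total weight = 1/48 + 1/48 = 1/24
P(U=0 | obs) = 1/48 / 1/24 = 1/2
P(U=1 | obs) = 1/48 / 1/24 = 1/2

P(U = 0 | obs) = 1/2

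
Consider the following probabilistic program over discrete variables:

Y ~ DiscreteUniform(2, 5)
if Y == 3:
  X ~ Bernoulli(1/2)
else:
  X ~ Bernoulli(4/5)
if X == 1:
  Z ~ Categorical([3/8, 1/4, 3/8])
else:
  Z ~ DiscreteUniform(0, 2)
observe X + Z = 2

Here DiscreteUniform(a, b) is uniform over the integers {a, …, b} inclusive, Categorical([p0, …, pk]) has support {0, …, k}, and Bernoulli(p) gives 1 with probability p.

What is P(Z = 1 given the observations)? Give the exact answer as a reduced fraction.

Enumerate traces; 8 have nonzero weight after conditioning:
  (Y=2, X=0, Z=2) weight 1/60
  (Y=2, X=1, Z=1) weight 1/20
  (Y=3, X=0, Z=2) weight 1/24
  (Y=3, X=1, Z=1) weight 1/32
  (Y=4, X=0, Z=2) weight 1/60
  (Y=4, X=1, Z=1) weight 1/20
  (Y=5, X=0, Z=2) weight 1/60
  (Y=5, X=1, Z=1) weight 1/20
Group by Z:
  weight(Z=1) = 29/160
  weight(Z=2) = 11/120
Total weight = 29/160 + 11/120 = 131/480
P(Z=1 | obs) = 29/160 / 131/480 = 87/131
P(Z=2 | obs) = 11/120 / 131/480 = 44/131

P(Z = 1 | obs) = 87/131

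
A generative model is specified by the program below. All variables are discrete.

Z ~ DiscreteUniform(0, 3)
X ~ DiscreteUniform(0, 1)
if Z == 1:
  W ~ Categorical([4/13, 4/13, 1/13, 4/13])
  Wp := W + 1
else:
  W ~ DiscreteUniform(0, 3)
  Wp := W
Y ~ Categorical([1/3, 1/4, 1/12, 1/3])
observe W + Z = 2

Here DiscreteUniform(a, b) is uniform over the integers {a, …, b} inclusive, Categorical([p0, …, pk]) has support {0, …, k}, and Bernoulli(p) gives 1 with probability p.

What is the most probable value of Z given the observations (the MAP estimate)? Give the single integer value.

argmax_v P(Z = v | obs) = 1

Enumerate traces; 24 have nonzero weight after conditioning:
  (Z=0, X=0, W=2, Y=0) weight 1/96
  (Z=0, X=0, W=2, Y=1) weight 1/128
  (Z=0, X=0, W=2, Y=2) weight 1/384
  (Z=0, X=0, W=2, Y=3) weight 1/96
  (Z=0, X=1, W=2, Y=0) weight 1/96
  (Z=0, X=1, W=2, Y=1) weight 1/128
  (Z=0, X=1, W=2, Y=2) weight 1/384
  (Z=0, X=1, W=2, Y=3) weight 1/96
  (Z=1, X=0, W=1, Y=0) weight 1/78
  (Z=2, X=0, W=0, Y=0) weight 1/96
  … 14 more
Group by Z:
  weight(Z=0) = 1/16
  weight(Z=1) = 1/13
  weight(Z=2) = 1/16
Total weight = 1/16 + 1/13 + 1/16 = 21/104
P(Z=0 | obs) = 1/16 / 21/104 = 13/42
P(Z=1 | obs) = 1/13 / 21/104 = 8/21
P(Z=2 | obs) = 1/16 / 21/104 = 13/42
argmax = 1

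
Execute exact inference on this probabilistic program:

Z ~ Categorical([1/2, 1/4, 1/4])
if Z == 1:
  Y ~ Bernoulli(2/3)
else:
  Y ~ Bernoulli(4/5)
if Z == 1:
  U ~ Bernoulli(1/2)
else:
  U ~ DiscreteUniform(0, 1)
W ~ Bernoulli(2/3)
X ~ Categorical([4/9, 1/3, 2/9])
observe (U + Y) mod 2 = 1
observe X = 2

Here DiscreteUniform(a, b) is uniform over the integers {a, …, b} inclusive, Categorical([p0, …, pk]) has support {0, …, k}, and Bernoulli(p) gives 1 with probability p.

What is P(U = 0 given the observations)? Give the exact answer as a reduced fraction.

Enumerate traces; 12 have nonzero weight after conditioning:
  (Z=0, Y=0, U=1, W=0, X=2) weight 1/270
  (Z=0, Y=0, U=1, W=1, X=2) weight 1/135
  (Z=0, Y=1, U=0, W=0, X=2) weight 2/135
  (Z=0, Y=1, U=0, W=1, X=2) weight 4/135
  (Z=1, Y=0, U=1, W=0, X=2) weight 1/324
  (Z=1, Y=0, U=1, W=1, X=2) weight 1/162
  (Z=1, Y=1, U=0, W=0, X=2) weight 1/162
  (Z=1, Y=1, U=0, W=1, X=2) weight 1/81
  … 4 more
Group by U:
  weight(U=0) = 23/270
  weight(U=1) = 7/270
Total weight = 23/270 + 7/270 = 1/9
P(U=0 | obs) = 23/270 / 1/9 = 23/30
P(U=1 | obs) = 7/270 / 1/9 = 7/30

P(U = 0 | obs) = 23/30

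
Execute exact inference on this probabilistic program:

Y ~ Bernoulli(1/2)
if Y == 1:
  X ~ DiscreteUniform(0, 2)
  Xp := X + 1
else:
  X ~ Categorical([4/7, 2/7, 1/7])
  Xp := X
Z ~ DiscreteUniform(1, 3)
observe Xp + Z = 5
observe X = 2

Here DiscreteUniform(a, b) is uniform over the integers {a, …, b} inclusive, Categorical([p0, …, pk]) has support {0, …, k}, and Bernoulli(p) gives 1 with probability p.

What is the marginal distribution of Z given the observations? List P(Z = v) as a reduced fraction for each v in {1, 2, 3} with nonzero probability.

Enumerate traces; 2 have nonzero weight after conditioning:
  (Y=0, X=2, Z=3) weight 1/42
  (Y=1, X=2, Z=2) weight 1/18
Group by Z:
  weight(Z=2) = 1/18
  weight(Z=3) = 1/42
Total weight = 1/18 + 1/42 = 5/63
P(Z=2 | obs) = 1/18 / 5/63 = 7/10
P(Z=3 | obs) = 1/42 / 5/63 = 3/10

P(Z=2) = 7/10, P(Z=3) = 3/10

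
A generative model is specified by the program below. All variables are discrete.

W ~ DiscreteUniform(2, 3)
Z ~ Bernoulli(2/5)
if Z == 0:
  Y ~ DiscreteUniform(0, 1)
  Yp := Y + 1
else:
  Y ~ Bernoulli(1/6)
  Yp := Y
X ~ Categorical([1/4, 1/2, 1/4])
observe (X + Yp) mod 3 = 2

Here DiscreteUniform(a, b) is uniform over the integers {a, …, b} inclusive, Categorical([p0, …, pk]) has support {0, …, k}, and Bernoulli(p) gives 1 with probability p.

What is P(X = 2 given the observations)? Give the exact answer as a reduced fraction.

P(X = 2 | obs) = 10/41

Enumerate traces; 8 have nonzero weight after conditioning:
  (W=2, Z=0, Y=0, X=1) weight 3/40
  (W=2, Z=0, Y=1, X=0) weight 3/80
  (W=2, Z=1, Y=0, X=2) weight 1/24
  (W=2, Z=1, Y=1, X=1) weight 1/60
  (W=3, Z=0, Y=0, X=1) weight 3/40
  (W=3, Z=0, Y=1, X=0) weight 3/80
  (W=3, Z=1, Y=0, X=2) weight 1/24
  (W=3, Z=1, Y=1, X=1) weight 1/60
Group by X:
  weight(X=0) = 3/40
  weight(X=1) = 11/60
  weight(X=2) = 1/12
Total weight = 3/40 + 11/60 + 1/12 = 41/120
P(X=0 | obs) = 3/40 / 41/120 = 9/41
P(X=1 | obs) = 11/60 / 41/120 = 22/41
P(X=2 | obs) = 1/12 / 41/120 = 10/41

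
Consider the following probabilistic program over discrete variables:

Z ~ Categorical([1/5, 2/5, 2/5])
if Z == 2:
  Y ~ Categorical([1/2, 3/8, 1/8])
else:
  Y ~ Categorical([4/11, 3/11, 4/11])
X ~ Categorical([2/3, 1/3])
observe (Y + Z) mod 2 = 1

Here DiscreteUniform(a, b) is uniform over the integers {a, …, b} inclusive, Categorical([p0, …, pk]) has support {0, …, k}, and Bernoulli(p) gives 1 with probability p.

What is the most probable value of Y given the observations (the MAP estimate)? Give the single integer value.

Enumerate traces; 8 have nonzero weight after conditioning:
  (Z=0, Y=1, X=0) weight 2/55
  (Z=0, Y=1, X=1) weight 1/55
  (Z=1, Y=0, X=0) weight 16/165
  (Z=1, Y=0, X=1) weight 8/165
  (Z=1, Y=2, X=0) weight 16/165
  (Z=1, Y=2, X=1) weight 8/165
  (Z=2, Y=1, X=0) weight 1/10
  (Z=2, Y=1, X=1) weight 1/20
Group by Y:
  weight(Y=0) = 8/55
  weight(Y=1) = 9/44
  weight(Y=2) = 8/55
Total weight = 8/55 + 9/44 + 8/55 = 109/220
P(Y=0 | obs) = 8/55 / 109/220 = 32/109
P(Y=1 | obs) = 9/44 / 109/220 = 45/109
P(Y=2 | obs) = 8/55 / 109/220 = 32/109
argmax = 1

argmax_v P(Y = v | obs) = 1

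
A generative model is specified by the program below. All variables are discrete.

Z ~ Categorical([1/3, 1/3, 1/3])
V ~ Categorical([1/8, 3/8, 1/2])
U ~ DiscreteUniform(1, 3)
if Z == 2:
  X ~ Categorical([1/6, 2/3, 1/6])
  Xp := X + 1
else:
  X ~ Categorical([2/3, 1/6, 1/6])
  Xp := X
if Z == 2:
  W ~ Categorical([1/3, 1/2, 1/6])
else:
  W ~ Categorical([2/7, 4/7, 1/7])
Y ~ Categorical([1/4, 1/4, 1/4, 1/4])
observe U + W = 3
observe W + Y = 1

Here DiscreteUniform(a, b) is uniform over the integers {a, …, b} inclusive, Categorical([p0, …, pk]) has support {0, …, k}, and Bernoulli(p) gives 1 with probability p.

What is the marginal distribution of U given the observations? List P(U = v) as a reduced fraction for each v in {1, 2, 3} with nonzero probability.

Enumerate traces; 54 have nonzero weight after conditioning:
  (Z=0, V=0, U=2, X=0, W=1, Y=0) weight 1/756
  (Z=0, V=0, U=2, X=1, W=1, Y=0) weight 1/3024
  (Z=0, V=0, U=2, X=2, W=1, Y=0) weight 1/3024
  (Z=0, V=0, U=3, X=0, W=0, Y=1) weight 1/1512
  (Z=0, V=0, U=3, X=1, W=0, Y=1) weight 1/6048
  (Z=0, V=0, U=3, X=2, W=0, Y=1) weight 1/6048
  (Z=0, V=1, U=2, X=0, W=1, Y=0) weight 1/252
  (Z=0, V=1, U=2, X=1, W=1, Y=0) weight 1/1008
  … 46 more
Group by U:
  weight(U=2) = 23/504
  weight(U=3) = 19/756
Total weight = 23/504 + 19/756 = 107/1512
P(U=2 | obs) = 23/504 / 107/1512 = 69/107
P(U=3 | obs) = 19/756 / 107/1512 = 38/107

P(U=2) = 69/107, P(U=3) = 38/107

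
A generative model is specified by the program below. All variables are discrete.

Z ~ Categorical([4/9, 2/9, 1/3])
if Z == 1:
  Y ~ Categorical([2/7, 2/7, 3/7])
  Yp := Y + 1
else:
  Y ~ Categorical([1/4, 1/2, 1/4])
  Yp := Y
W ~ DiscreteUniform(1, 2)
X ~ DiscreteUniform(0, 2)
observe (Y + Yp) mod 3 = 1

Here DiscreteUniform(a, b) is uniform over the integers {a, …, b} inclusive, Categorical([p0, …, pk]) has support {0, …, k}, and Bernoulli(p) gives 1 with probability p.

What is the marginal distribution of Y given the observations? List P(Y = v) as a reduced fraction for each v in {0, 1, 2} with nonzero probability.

Enumerate traces; 18 have nonzero weight after conditioning:
  (Z=0, Y=2, W=1, X=0) weight 1/54
  (Z=0, Y=2, W=1, X=1) weight 1/54
  (Z=0, Y=2, W=1, X=2) weight 1/54
  (Z=0, Y=2, W=2, X=0) weight 1/54
  (Z=0, Y=2, W=2, X=1) weight 1/54
  (Z=0, Y=2, W=2, X=2) weight 1/54
  (Z=1, Y=0, W=1, X=0) weight 2/189
  (Z=1, Y=0, W=1, X=1) weight 2/189
  … 10 more
Group by Y:
  weight(Y=0) = 4/63
  weight(Y=2) = 7/36
Total weight = 4/63 + 7/36 = 65/252
P(Y=0 | obs) = 4/63 / 65/252 = 16/65
P(Y=2 | obs) = 7/36 / 65/252 = 49/65

P(Y=0) = 16/65, P(Y=2) = 49/65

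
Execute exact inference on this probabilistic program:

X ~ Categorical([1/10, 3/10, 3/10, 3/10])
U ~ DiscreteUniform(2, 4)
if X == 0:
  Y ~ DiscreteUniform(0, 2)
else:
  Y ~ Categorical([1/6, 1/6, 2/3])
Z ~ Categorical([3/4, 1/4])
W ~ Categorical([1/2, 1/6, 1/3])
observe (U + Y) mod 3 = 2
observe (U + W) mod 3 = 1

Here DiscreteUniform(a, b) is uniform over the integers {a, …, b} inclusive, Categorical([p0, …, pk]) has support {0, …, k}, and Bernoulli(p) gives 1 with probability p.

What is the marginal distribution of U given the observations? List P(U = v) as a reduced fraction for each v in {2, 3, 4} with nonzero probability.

P(U=2) = 22/93, P(U=3) = 38/93, P(U=4) = 11/31

Enumerate traces; 24 have nonzero weight after conditioning:
  (X=0, U=2, Y=0, Z=0, W=2) weight 1/360
  (X=0, U=2, Y=0, Z=1, W=2) weight 1/1080
  (X=0, U=3, Y=2, Z=0, W=1) weight 1/720
  (X=0, U=3, Y=2, Z=1, W=1) weight 1/2160
  (X=0, U=4, Y=1, Z=0, W=0) weight 1/240
  (X=0, U=4, Y=1, Z=1, W=0) weight 1/720
  (X=1, U=2, Y=0, Z=0, W=2) weight 1/240
  (X=1, U=2, Y=0, Z=1, W=2) weight 1/720
  … 16 more
Group by U:
  weight(U=2) = 11/540
  weight(U=3) = 19/540
  weight(U=4) = 11/360
Total weight = 11/540 + 19/540 + 11/360 = 31/360
P(U=2 | obs) = 11/540 / 31/360 = 22/93
P(U=3 | obs) = 19/540 / 31/360 = 38/93
P(U=4 | obs) = 11/360 / 31/360 = 11/31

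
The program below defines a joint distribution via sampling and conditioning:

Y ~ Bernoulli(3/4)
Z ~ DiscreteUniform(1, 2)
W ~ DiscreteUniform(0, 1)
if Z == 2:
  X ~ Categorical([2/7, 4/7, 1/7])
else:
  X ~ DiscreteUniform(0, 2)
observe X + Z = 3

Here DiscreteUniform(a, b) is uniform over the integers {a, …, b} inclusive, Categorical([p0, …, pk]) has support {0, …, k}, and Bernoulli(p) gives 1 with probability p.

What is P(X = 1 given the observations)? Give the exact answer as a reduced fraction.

Enumerate traces; 8 have nonzero weight after conditioning:
  (Y=0, Z=1, W=0, X=2) weight 1/48
  (Y=0, Z=1, W=1, X=2) weight 1/48
  (Y=0, Z=2, W=0, X=1) weight 1/28
  (Y=0, Z=2, W=1, X=1) weight 1/28
  (Y=1, Z=1, W=0, X=2) weight 1/16
  (Y=1, Z=1, W=1, X=2) weight 1/16
  (Y=1, Z=2, W=0, X=1) weight 3/28
  (Y=1, Z=2, W=1, X=1) weight 3/28
Group by X:
  weight(X=1) = 2/7
  weight(X=2) = 1/6
Total weight = 2/7 + 1/6 = 19/42
P(X=1 | obs) = 2/7 / 19/42 = 12/19
P(X=2 | obs) = 1/6 / 19/42 = 7/19

P(X = 1 | obs) = 12/19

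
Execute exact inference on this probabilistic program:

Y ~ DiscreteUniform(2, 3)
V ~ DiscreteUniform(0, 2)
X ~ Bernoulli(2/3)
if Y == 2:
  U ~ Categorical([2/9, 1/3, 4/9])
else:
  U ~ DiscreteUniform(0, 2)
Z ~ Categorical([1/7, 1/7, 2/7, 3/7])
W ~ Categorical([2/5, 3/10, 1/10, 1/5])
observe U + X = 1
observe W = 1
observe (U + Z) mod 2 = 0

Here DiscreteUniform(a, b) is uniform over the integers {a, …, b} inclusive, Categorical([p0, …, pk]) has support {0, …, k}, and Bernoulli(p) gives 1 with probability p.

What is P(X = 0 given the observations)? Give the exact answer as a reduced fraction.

P(X = 0 | obs) = 4/9

Enumerate traces; 24 have nonzero weight after conditioning:
  (Y=2, V=0, X=0, U=1, Z=1, W=1) weight 1/1260
  (Y=2, V=0, X=0, U=1, Z=3, W=1) weight 1/420
  (Y=2, V=0, X=1, U=0, Z=0, W=1) weight 1/945
  (Y=2, V=0, X=1, U=0, Z=2, W=1) weight 2/945
  (Y=2, V=1, X=0, U=1, Z=1, W=1) weight 1/1260
  (Y=2, V=1, X=0, U=1, Z=3, W=1) weight 1/420
  (Y=2, V=1, X=1, U=0, Z=0, W=1) weight 1/945
  (Y=2, V=1, X=1, U=0, Z=2, W=1) weight 2/945
  … 16 more
Group by X:
  weight(X=0) = 2/105
  weight(X=1) = 1/42
Total weight = 2/105 + 1/42 = 3/70
P(X=0 | obs) = 2/105 / 3/70 = 4/9
P(X=1 | obs) = 1/42 / 3/70 = 5/9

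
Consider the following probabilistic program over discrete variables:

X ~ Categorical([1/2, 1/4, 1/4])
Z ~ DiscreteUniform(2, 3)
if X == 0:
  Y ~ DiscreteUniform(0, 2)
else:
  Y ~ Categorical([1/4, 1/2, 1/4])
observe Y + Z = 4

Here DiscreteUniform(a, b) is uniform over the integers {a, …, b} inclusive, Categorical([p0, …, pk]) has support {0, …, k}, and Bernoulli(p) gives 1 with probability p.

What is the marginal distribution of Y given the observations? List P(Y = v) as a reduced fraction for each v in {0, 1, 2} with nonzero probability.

P(Y=1) = 10/17, P(Y=2) = 7/17

Enumerate traces; 6 have nonzero weight after conditioning:
  (X=0, Z=2, Y=2) weight 1/12
  (X=0, Z=3, Y=1) weight 1/12
  (X=1, Z=2, Y=2) weight 1/32
  (X=1, Z=3, Y=1) weight 1/16
  (X=2, Z=2, Y=2) weight 1/32
  (X=2, Z=3, Y=1) weight 1/16
Group by Y:
  weight(Y=1) = 5/24
  weight(Y=2) = 7/48
Total weight = 5/24 + 7/48 = 17/48
P(Y=1 | obs) = 5/24 / 17/48 = 10/17
P(Y=2 | obs) = 7/48 / 17/48 = 7/17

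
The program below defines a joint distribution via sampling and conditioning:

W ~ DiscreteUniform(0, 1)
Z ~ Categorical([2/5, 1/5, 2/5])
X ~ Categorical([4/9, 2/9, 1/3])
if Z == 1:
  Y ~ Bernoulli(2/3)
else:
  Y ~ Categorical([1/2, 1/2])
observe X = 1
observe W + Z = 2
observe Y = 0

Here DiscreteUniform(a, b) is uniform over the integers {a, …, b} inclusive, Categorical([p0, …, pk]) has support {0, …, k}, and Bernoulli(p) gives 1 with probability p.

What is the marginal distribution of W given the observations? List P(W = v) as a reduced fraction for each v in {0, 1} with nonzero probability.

Enumerate traces; 2 have nonzero weight after conditioning:
  (W=0, Z=2, X=1, Y=0) weight 1/45
  (W=1, Z=1, X=1, Y=0) weight 1/135
Group by W:
  weight(W=0) = 1/45
  weight(W=1) = 1/135
Total weight = 1/45 + 1/135 = 4/135
P(W=0 | obs) = 1/45 / 4/135 = 3/4
P(W=1 | obs) = 1/135 / 4/135 = 1/4

P(W=0) = 3/4, P(W=1) = 1/4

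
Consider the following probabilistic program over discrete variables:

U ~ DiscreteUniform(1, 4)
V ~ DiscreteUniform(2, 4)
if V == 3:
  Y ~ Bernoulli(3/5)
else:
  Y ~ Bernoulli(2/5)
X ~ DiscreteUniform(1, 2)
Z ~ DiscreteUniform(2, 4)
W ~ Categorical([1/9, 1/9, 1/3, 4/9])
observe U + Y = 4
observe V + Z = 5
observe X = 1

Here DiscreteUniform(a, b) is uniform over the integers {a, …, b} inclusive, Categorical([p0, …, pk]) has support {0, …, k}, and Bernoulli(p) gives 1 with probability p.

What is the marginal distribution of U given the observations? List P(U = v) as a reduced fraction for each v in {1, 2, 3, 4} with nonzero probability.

P(U=3) = 1/2, P(U=4) = 1/2

Enumerate traces; 16 have nonzero weight after conditioning:
  (U=3, V=2, Y=1, X=1, Z=3, W=0) weight 1/1620
  (U=3, V=2, Y=1, X=1, Z=3, W=1) weight 1/1620
  (U=3, V=2, Y=1, X=1, Z=3, W=2) weight 1/540
  (U=3, V=2, Y=1, X=1, Z=3, W=3) weight 1/405
  (U=3, V=3, Y=1, X=1, Z=2, W=0) weight 1/1080
  (U=3, V=3, Y=1, X=1, Z=2, W=1) weight 1/1080
  (U=3, V=3, Y=1, X=1, Z=2, W=2) weight 1/360
  (U=3, V=3, Y=1, X=1, Z=2, W=3) weight 1/270
  (U=4, V=2, Y=0, X=1, Z=3, W=0) weight 1/1080
  … 7 more
Group by U:
  weight(U=3) = 1/72
  weight(U=4) = 1/72
Total weight = 1/72 + 1/72 = 1/36
P(U=3 | obs) = 1/72 / 1/36 = 1/2
P(U=4 | obs) = 1/72 / 1/36 = 1/2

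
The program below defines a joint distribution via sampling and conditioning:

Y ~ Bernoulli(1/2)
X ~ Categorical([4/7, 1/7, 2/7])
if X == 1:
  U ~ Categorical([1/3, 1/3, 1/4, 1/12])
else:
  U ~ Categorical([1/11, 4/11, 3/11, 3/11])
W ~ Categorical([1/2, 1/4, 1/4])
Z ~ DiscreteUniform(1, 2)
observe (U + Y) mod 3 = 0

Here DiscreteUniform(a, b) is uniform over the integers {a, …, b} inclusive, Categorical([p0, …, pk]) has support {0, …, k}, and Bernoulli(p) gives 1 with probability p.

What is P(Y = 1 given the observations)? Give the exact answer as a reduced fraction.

P(Y = 1 | obs) = 249/592

Enumerate traces; 54 have nonzero weight after conditioning:
  (Y=0, X=0, U=0, W=0, Z=1) weight 1/154
  (Y=0, X=0, U=0, W=0, Z=2) weight 1/154
  (Y=0, X=0, U=0, W=1, Z=1) weight 1/308
  (Y=0, X=0, U=0, W=1, Z=2) weight 1/308
  (Y=0, X=0, U=0, W=2, Z=1) weight 1/308
  (Y=0, X=0, U=0, W=2, Z=2) weight 1/308
  (Y=0, X=0, U=3, W=0, Z=1) weight 3/154
  (Y=0, X=0, U=3, W=0, Z=2) weight 3/154
  (Y=1, X=0, U=2, W=0, Z=1) weight 3/154
  … 45 more
Group by Y:
  weight(Y=0) = 49/264
  weight(Y=1) = 83/616
Total weight = 49/264 + 83/616 = 74/231
P(Y=0 | obs) = 49/264 / 74/231 = 343/592
P(Y=1 | obs) = 83/616 / 74/231 = 249/592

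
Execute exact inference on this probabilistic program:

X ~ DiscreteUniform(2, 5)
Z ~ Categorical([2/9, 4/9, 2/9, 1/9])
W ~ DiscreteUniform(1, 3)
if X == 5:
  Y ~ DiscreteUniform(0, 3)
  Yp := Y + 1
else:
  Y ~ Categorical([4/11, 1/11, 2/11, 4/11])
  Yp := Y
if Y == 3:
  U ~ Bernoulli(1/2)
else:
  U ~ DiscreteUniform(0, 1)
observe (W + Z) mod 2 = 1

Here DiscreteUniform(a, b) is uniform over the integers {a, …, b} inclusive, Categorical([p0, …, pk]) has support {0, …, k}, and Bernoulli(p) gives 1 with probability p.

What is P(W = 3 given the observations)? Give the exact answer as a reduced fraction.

P(W = 3 | obs) = 4/13

Enumerate traces; 192 have nonzero weight after conditioning:
  (X=2, Z=0, W=1, Y=0, U=0) weight 1/297
  (X=2, Z=0, W=1, Y=0, U=1) weight 1/297
  (X=2, Z=0, W=1, Y=1, U=0) weight 1/1188
  (X=2, Z=0, W=1, Y=1, U=1) weight 1/1188
  (X=2, Z=0, W=1, Y=2, U=0) weight 1/594
  (X=2, Z=0, W=1, Y=2, U=1) weight 1/594
  (X=2, Z=0, W=1, Y=3, U=0) weight 1/297
  (X=2, Z=0, W=1, Y=3, U=1) weight 1/297
  (X=2, Z=0, W=3, Y=0, U=0) weight 1/297
  (X=2, Z=1, W=2, Y=0, U=0) weight 2/297
  … 182 more
Group by W:
  weight(W=1) = 4/27
  weight(W=2) = 5/27
  weight(W=3) = 4/27
Total weight = 4/27 + 5/27 + 4/27 = 13/27
P(W=1 | obs) = 4/27 / 13/27 = 4/13
P(W=2 | obs) = 5/27 / 13/27 = 5/13
P(W=3 | obs) = 4/27 / 13/27 = 4/13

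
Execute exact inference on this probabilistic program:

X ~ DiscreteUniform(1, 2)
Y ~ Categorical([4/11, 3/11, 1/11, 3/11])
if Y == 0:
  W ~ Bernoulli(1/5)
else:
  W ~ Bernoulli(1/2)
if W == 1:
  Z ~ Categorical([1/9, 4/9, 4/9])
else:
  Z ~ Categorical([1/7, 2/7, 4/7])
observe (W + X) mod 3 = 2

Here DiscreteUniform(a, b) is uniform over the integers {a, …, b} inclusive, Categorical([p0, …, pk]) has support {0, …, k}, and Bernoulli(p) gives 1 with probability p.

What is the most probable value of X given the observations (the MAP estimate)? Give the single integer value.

Enumerate traces; 24 have nonzero weight after conditioning:
  (X=1, Y=0, W=1, Z=0) weight 2/495
  (X=1, Y=0, W=1, Z=1) weight 8/495
  (X=1, Y=0, W=1, Z=2) weight 8/495
  (X=1, Y=1, W=1, Z=0) weight 1/132
  (X=1, Y=1, W=1, Z=1) weight 1/33
  (X=1, Y=1, W=1, Z=2) weight 1/33
  (X=1, Y=2, W=1, Z=0) weight 1/396
  (X=1, Y=2, W=1, Z=1) weight 1/99
  (X=2, Y=0, W=0, Z=0) weight 8/385
  … 15 more
Group by X:
  weight(X=1) = 43/220
  weight(X=2) = 67/220
Total weight = 43/220 + 67/220 = 1/2
P(X=1 | obs) = 43/220 / 1/2 = 43/110
P(X=2 | obs) = 67/220 / 1/2 = 67/110
argmax = 2

argmax_v P(X = v | obs) = 2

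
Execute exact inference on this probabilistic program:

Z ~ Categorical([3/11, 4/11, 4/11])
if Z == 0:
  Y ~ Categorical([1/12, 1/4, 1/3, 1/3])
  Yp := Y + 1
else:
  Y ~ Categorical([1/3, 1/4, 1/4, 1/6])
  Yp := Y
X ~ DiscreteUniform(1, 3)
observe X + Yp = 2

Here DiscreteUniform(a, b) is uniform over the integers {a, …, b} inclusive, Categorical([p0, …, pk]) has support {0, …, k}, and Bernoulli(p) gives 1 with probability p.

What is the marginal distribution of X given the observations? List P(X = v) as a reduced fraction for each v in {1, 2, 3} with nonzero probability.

Enumerate traces; 5 have nonzero weight after conditioning:
  (Z=0, Y=0, X=1) weight 1/132
  (Z=1, Y=0, X=2) weight 4/99
  (Z=1, Y=1, X=1) weight 1/33
  (Z=2, Y=0, X=2) weight 4/99
  (Z=2, Y=1, X=1) weight 1/33
Group by X:
  weight(X=1) = 3/44
  weight(X=2) = 8/99
Total weight = 3/44 + 8/99 = 59/396
P(X=1 | obs) = 3/44 / 59/396 = 27/59
P(X=2 | obs) = 8/99 / 59/396 = 32/59

P(X=1) = 27/59, P(X=2) = 32/59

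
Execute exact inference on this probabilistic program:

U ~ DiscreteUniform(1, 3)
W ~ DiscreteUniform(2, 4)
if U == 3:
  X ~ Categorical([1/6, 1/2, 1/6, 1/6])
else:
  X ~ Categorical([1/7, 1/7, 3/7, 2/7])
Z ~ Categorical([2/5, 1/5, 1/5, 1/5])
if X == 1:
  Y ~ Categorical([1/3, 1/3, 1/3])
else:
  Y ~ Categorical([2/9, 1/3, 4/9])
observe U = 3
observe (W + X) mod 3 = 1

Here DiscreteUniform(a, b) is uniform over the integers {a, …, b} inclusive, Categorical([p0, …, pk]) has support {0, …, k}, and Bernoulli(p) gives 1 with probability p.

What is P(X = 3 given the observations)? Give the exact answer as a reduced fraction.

P(X = 3 | obs) = 1/6

Enumerate traces; 48 have nonzero weight after conditioning:
  (U=3, W=2, X=2, Z=0, Y=0) weight 2/1215
  (U=3, W=2, X=2, Z=0, Y=1) weight 1/405
  (U=3, W=2, X=2, Z=0, Y=2) weight 4/1215
  (U=3, W=2, X=2, Z=1, Y=0) weight 1/1215
  (U=3, W=2, X=2, Z=1, Y=1) weight 1/810
  (U=3, W=2, X=2, Z=1, Y=2) weight 2/1215
  (U=3, W=2, X=2, Z=2, Y=0) weight 1/1215
  (U=3, W=2, X=2, Z=2, Y=1) weight 1/810
  (U=3, W=3, X=1, Z=0, Y=0) weight 1/135
  (U=3, W=4, X=0, Z=0, Y=0) weight 2/1215
  … 38 more
Group by X:
  weight(X=0) = 1/54
  weight(X=1) = 1/18
  weight(X=2) = 1/54
  weight(X=3) = 1/54
Total weight = 1/54 + 1/18 + 1/54 + 1/54 = 1/9
P(X=0 | obs) = 1/54 / 1/9 = 1/6
P(X=1 | obs) = 1/18 / 1/9 = 1/2
P(X=2 | obs) = 1/54 / 1/9 = 1/6
P(X=3 | obs) = 1/54 / 1/9 = 1/6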